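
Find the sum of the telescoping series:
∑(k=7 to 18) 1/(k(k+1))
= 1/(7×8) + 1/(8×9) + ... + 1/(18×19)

Partial fractions: 1/(k(k+1)) = 1/k - 1/(k+1)
The series telescopes:
= (1/7 - 1/8) + (1/8 - 1/9) + ... + (1/18 - 1/19)
= 1/7 - 1/19
= 12/133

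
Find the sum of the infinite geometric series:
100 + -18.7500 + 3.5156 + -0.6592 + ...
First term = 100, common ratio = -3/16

For |r| < 1, S = a / (1 - r)
S = 100 / (1 - (-3/16))
S = 100 / (19/16)
S = 1600/19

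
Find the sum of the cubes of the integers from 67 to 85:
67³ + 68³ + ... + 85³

Use ∑_{k=1}^{n} k³ = [n(n+1)/2]², then subtract the first 66 terms.
∑_{k=1}^{85} k³ = [85×86/2]² = 3655² = 13359025
∑_{k=1}^{66} k³ = [66×67/2]² = 2211² = 4888521
∑_{k=67}^{85} k³ = 13359025 - 4888521 = 8470504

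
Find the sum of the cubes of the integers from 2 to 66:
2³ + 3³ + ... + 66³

Use ∑_{k=1}^{n} k³ = [n(n+1)/2]², then subtract the first 1 terms.
∑_{k=1}^{66} k³ = [66×67/2]² = 2211² = 4888521
∑_{k=1}^{1} k³ = [1×2/2]² = 1² = 1
∑_{k=2}^{66} k³ = 4888521 - 1 = 4888520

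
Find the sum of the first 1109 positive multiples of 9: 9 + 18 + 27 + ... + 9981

Factor out 9: = 9(1 + 2 + ... + 1109) = 9 × n(n+1)/2
= 9 × 1109×1110/2
= 9 × 615495
= 5539455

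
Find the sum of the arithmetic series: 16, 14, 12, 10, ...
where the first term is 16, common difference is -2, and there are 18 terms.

Sₙ = n/2 × (first + last)
Last term = a + (n-1)d = 16 + (18-1)×(-2) = -18
S_18 = 18/2 × (16 + (-18))
S_18 = 18/2 × (-2) = -18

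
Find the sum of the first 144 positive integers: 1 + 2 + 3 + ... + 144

Formula: ∑k = n(n+1)/2
= 144×145/2
= 20880/2
= 10440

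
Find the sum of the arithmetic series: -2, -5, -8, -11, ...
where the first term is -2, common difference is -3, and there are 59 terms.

Sₙ = n/2 × (first + last)
Last term = a + (n-1)d = -2 + (59-1)×(-3) = -176
S_59 = 59/2 × (-2 + (-176))
S_59 = 59/2 × (-178) = -5251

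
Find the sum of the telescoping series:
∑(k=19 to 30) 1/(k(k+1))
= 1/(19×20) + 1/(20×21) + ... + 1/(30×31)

Partial fractions: 1/(k(k+1)) = 1/k - 1/(k+1)
The series telescopes:
= (1/19 - 1/20) + (1/20 - 1/21) + ... + (1/30 - 1/31)
= 1/19 - 1/31
= 12/589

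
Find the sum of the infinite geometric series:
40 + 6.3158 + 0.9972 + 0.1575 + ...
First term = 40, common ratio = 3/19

For |r| < 1, S = a / (1 - r)
S = 40 / (1 - (3/19))
S = 40 / (16/19)
S = 95/2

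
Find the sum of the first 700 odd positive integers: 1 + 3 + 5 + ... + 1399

Sum of first n odd numbers = n²
= 700²
= 490000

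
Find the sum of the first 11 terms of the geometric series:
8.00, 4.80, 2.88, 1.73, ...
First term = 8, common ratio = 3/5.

Sₙ = a(1 - rⁿ) / (1 - r)
S_11 = 8(1 - (3/5)^11) / (1 - (3/5))
S_11 = 8(1 - (177147/48828125)) / (2/5)
S_11 = 194603912/9765625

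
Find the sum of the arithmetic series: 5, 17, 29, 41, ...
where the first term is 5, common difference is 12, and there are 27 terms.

Sₙ = n/2 × (first + last)
Last term = a + (n-1)d = 5 + (27-1)×12 = 317
S_27 = 27/2 × (5 + 317)
S_27 = 27/2 × 322 = 4347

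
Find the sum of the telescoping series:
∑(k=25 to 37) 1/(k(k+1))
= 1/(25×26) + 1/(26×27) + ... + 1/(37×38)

Partial fractions: 1/(k(k+1)) = 1/k - 1/(k+1)
The series telescopes:
= (1/25 - 1/26) + (1/26 - 1/27) + ... + (1/37 - 1/38)
= 1/25 - 1/38
= 13/950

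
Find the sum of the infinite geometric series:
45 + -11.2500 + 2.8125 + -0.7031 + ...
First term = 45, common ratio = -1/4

For |r| < 1, S = a / (1 - r)
S = 45 / (1 - (-1/4))
S = 45 / (5/4)
S = 36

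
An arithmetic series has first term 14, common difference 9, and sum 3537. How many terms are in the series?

Using S = n/2 × [2a + (n-1)d]
3537 = n/2 × [2(14) + (n-1)(9)]
3537 = n/2 × [28 + 9n - 9]
7074 = n × [19 + 9n]
9n² + (19)n - 7074 = 0
Discriminant: Δ = (19)² - 4(9)(-7074) = 361 + 254664 = 255025
√Δ = 505
n = [-(19) + √Δ] / (2·9) = (-19 + 505) / 18 = 486 / 18 = 27
(The negative root is discarded since n must be a positive integer.)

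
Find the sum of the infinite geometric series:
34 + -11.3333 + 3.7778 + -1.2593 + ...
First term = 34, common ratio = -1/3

For |r| < 1, S = a / (1 - r)
S = 34 / (1 - (-1/3))
S = 34 / (4/3)
S = 51/2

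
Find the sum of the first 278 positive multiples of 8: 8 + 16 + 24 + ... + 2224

Factor out 8: = 8(1 + 2 + ... + 278) = 8 × n(n+1)/2
= 8 × 278×279/2
= 8 × 38781
= 310248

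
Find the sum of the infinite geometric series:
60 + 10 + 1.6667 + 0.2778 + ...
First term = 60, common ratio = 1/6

For |r| < 1, S = a / (1 - r)
S = 60 / (1 - (1/6))
S = 60 / (5/6)
S = 72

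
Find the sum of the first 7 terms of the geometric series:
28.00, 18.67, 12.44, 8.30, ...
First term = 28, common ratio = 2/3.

Sₙ = a(1 - rⁿ) / (1 - r)
S_7 = 28(1 - (2/3)^7) / (1 - (2/3))
S_7 = 28(1 - (128/2187)) / (1/3)
S_7 = 57652/729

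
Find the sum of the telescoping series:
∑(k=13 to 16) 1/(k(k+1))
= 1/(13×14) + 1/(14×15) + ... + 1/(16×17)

Partial fractions: 1/(k(k+1)) = 1/k - 1/(k+1)
The series telescopes:
= (1/13 - 1/14) + (1/14 - 1/15) + ... + (1/16 - 1/17)
= 1/13 - 1/17
= 4/221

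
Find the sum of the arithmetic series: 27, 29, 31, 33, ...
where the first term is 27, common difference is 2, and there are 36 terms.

Sₙ = n/2 × (first + last)
Last term = a + (n-1)d = 27 + (36-1)×2 = 97
S_36 = 36/2 × (27 + 97)
S_36 = 36/2 × 124 = 2232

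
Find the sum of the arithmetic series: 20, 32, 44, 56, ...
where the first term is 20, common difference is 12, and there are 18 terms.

Sₙ = n/2 × (first + last)
Last term = a + (n-1)d = 20 + (18-1)×12 = 224
S_18 = 18/2 × (20 + 224)
S_18 = 18/2 × 244 = 2196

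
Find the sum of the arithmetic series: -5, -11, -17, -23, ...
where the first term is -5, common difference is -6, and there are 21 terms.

Sₙ = n/2 × (first + last)
Last term = a + (n-1)d = -5 + (21-1)×(-6) = -125
S_21 = 21/2 × (-5 + (-125))
S_21 = 21/2 × (-130) = -1365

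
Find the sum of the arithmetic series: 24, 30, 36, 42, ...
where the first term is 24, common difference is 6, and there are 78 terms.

Sₙ = n/2 × (first + last)
Last term = a + (n-1)d = 24 + (78-1)×6 = 486
S_78 = 78/2 × (24 + 486)
S_78 = 78/2 × 510 = 19890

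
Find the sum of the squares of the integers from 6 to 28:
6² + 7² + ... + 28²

Use ∑_{k=1}^{n} k² = n(n+1)(2n+1)/6, then subtract the first 5 terms.
∑_{k=1}^{28} k² = 28×29×57/6 = 7714
∑_{k=1}^{5} k² = 5×6×11/6 = 55
∑_{k=6}^{28} k² = 7714 - 55 = 7659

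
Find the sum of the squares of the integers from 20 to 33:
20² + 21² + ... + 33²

Use ∑_{k=1}^{n} k² = n(n+1)(2n+1)/6, then subtract the first 19 terms.
∑_{k=1}^{33} k² = 33×34×67/6 = 12529
∑_{k=1}^{19} k² = 19×20×39/6 = 2470
∑_{k=20}^{33} k² = 12529 - 2470 = 10059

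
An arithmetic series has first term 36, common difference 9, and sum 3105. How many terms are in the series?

Using S = n/2 × [2a + (n-1)d]
3105 = n/2 × [2(36) + (n-1)(9)]
3105 = n/2 × [72 + 9n - 9]
6210 = n × [63 + 9n]
9n² + (63)n - 6210 = 0
Discriminant: Δ = (63)² - 4(9)(-6210) = 3969 + 223560 = 227529
√Δ = 477
n = [-(63) + √Δ] / (2·9) = (-63 + 477) / 18 = 414 / 18 = 23
(The negative root is discarded since n must be a positive integer.)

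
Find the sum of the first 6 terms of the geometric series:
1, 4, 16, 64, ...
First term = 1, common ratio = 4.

Sₙ = a(1 - rⁿ) / (1 - r)
S_6 = 1(1 - 4^6) / (1 - 4)
S_6 = 1(1 - 4096) / (-3)
S_6 = 1365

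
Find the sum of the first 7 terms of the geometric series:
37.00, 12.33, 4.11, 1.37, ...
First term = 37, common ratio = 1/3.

Sₙ = a(1 - rⁿ) / (1 - r)
S_7 = 37(1 - (1/3)^7) / (1 - (1/3))
S_7 = 37(1 - (1/2187)) / (2/3)
S_7 = 40441/729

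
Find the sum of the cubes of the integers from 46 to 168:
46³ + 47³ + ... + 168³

Use ∑_{k=1}^{n} k³ = [n(n+1)/2]², then subtract the first 45 terms.
∑_{k=1}^{168} k³ = [168×169/2]² = 14196² = 201526416
∑_{k=1}^{45} k³ = [45×46/2]² = 1035² = 1071225
∑_{k=46}^{168} k³ = 201526416 - 1071225 = 200455191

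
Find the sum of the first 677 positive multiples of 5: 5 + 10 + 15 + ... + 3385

Factor out 5: = 5(1 + 2 + ... + 677) = 5 × n(n+1)/2
= 5 × 677×678/2
= 5 × 229503
= 1147515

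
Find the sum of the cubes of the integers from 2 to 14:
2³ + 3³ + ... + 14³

Use ∑_{k=1}^{n} k³ = [n(n+1)/2]², then subtract the first 1 terms.
∑_{k=1}^{14} k³ = [14×15/2]² = 105² = 11025
∑_{k=1}^{1} k³ = [1×2/2]² = 1² = 1
∑_{k=2}^{14} k³ = 11025 - 1 = 11024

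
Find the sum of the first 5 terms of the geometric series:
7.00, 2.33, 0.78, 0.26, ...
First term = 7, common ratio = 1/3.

Sₙ = a(1 - rⁿ) / (1 - r)
S_5 = 7(1 - (1/3)^5) / (1 - (1/3))
S_5 = 7(1 - (1/243)) / (2/3)
S_5 = 847/81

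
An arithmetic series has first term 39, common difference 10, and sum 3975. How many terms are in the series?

Using S = n/2 × [2a + (n-1)d]
3975 = n/2 × [2(39) + (n-1)(10)]
3975 = n/2 × [78 + 10n - 10]
7950 = n × [68 + 10n]
10n² + (68)n - 7950 = 0
Discriminant: Δ = (68)² - 4(10)(-7950) = 4624 + 318000 = 322624
√Δ = 568
n = [-(68) + √Δ] / (2·10) = (-68 + 568) / 20 = 500 / 20 = 25
(The negative root is discarded since n must be a positive integer.)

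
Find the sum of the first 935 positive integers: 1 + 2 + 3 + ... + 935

Formula: ∑k = n(n+1)/2
= 935×936/2
= 875160/2
= 437580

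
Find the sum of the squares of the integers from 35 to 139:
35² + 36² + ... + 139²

Use ∑_{k=1}^{n} k² = n(n+1)(2n+1)/6, then subtract the first 34 terms.
∑_{k=1}^{139} k² = 139×140×279/6 = 904890
∑_{k=1}^{34} k² = 34×35×69/6 = 13685
∑_{k=35}^{139} k² = 904890 - 13685 = 891205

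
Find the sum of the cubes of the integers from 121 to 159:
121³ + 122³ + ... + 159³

Use ∑_{k=1}^{n} k³ = [n(n+1)/2]², then subtract the first 120 terms.
∑_{k=1}^{159} k³ = [159×160/2]² = 12720² = 161798400
∑_{k=1}^{120} k³ = [120×121/2]² = 7260² = 52707600
∑_{k=121}^{159} k³ = 161798400 - 52707600 = 109090800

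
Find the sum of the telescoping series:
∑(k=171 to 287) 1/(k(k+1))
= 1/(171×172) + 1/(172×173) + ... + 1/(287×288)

Partial fractions: 1/(k(k+1)) = 1/k - 1/(k+1)
The series telescopes:
= (1/171 - 1/172) + (1/172 - 1/173) + ... + (1/287 - 1/288)
= 1/171 - 1/288
= 13/5472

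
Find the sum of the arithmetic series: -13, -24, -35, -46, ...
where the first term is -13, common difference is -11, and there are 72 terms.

Sₙ = n/2 × (first + last)
Last term = a + (n-1)d = -13 + (72-1)×(-11) = -794
S_72 = 72/2 × (-13 + (-794))
S_72 = 72/2 × (-807) = -29052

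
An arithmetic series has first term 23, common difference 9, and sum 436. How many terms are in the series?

Using S = n/2 × [2a + (n-1)d]
436 = n/2 × [2(23) + (n-1)(9)]
436 = n/2 × [46 + 9n - 9]
872 = n × [37 + 9n]
9n² + (37)n - 872 = 0
Discriminant: Δ = (37)² - 4(9)(-872) = 1369 + 31392 = 32761
√Δ = 181
n = [-(37) + √Δ] / (2·9) = (-37 + 181) / 18 = 144 / 18 = 8
(The negative root is discarded since n must be a positive integer.)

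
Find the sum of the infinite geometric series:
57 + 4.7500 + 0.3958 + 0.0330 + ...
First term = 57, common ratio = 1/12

For |r| < 1, S = a / (1 - r)
S = 57 / (1 - (1/12))
S = 57 / (11/12)
S = 684/11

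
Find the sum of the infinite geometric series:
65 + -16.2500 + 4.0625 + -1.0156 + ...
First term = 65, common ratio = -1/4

For |r| < 1, S = a / (1 - r)
S = 65 / (1 - (-1/4))
S = 65 / (5/4)
S = 52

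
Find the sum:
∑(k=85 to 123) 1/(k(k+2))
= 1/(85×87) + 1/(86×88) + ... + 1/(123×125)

Partial fractions: 1/(k(k+2)) = (1/2)[1/k - 1/(k+2)]
Telescoping leaves the first two and last two terms:
= (1/2)[1/85 + 1/86 - 1/124 - 1/125]
= 83031/22661000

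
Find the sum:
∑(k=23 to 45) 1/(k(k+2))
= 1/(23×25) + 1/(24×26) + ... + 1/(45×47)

Partial fractions: 1/(k(k+2)) = (1/2)[1/k - 1/(k+2)]
Telescoping leaves the first two and last two terms:
= (1/2)[1/23 + 1/24 - 1/46 - 1/47]
= 1093/51888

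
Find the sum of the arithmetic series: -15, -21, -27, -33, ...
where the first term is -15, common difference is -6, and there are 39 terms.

Sₙ = n/2 × (first + last)
Last term = a + (n-1)d = -15 + (39-1)×(-6) = -243
S_39 = 39/2 × (-15 + (-243))
S_39 = 39/2 × (-258) = -5031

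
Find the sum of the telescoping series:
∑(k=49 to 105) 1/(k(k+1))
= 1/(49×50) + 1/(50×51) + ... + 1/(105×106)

Partial fractions: 1/(k(k+1)) = 1/k - 1/(k+1)
The series telescopes:
= (1/49 - 1/50) + (1/50 - 1/51) + ... + (1/105 - 1/106)
= 1/49 - 1/106
= 57/5194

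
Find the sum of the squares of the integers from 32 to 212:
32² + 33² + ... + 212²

Use ∑_{k=1}^{n} k² = n(n+1)(2n+1)/6, then subtract the first 31 terms.
∑_{k=1}^{212} k² = 212×213×425/6 = 3198550
∑_{k=1}^{31} k² = 31×32×63/6 = 10416
∑_{k=32}^{212} k² = 3198550 - 10416 = 3188134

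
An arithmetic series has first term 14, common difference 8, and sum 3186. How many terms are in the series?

Using S = n/2 × [2a + (n-1)d]
3186 = n/2 × [2(14) + (n-1)(8)]
3186 = n/2 × [28 + 8n - 8]
6372 = n × [20 + 8n]
8n² + (20)n - 6372 = 0
Discriminant: Δ = (20)² - 4(8)(-6372) = 400 + 203904 = 204304
√Δ = 452
n = [-(20) + √Δ] / (2·8) = (-20 + 452) / 16 = 432 / 16 = 27
(The negative root is discarded since n must be a positive integer.)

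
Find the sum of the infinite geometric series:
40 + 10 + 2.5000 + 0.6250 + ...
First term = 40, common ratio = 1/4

For |r| < 1, S = a / (1 - r)
S = 40 / (1 - (1/4))
S = 40 / (3/4)
S = 160/3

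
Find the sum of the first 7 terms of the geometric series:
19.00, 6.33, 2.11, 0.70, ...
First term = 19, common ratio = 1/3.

Sₙ = a(1 - rⁿ) / (1 - r)
S_7 = 19(1 - (1/3)^7) / (1 - (1/3))
S_7 = 19(1 - (1/2187)) / (2/3)
S_7 = 20767/729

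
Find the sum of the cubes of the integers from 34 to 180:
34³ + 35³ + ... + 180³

Use ∑_{k=1}^{n} k³ = [n(n+1)/2]², then subtract the first 33 terms.
∑_{k=1}^{180} k³ = [180×181/2]² = 16290² = 265364100
∑_{k=1}^{33} k³ = [33×34/2]² = 561² = 314721
∑_{k=34}^{180} k³ = 265364100 - 314721 = 265049379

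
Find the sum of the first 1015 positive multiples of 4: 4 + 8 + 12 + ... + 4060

Factor out 4: = 4(1 + 2 + ... + 1015) = 4 × n(n+1)/2
= 4 × 1015×1016/2
= 4 × 515620
= 2062480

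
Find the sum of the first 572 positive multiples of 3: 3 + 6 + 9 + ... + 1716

Factor out 3: = 3(1 + 2 + ... + 572) = 3 × n(n+1)/2
= 3 × 572×573/2
= 3 × 163878
= 491634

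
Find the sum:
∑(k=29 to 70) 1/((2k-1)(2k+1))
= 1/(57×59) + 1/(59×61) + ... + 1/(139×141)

Partial fractions: 1/((2k-1)(2k+1)) = (1/2)[1/(2k-1) - 1/(2k+1)]
The series telescopes:
= (1/2)[1/57 - 1/141]
= 14/2679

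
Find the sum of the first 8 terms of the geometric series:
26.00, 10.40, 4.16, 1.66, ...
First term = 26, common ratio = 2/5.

Sₙ = a(1 - rⁿ) / (1 - r)
S_8 = 26(1 - (2/5)^8) / (1 - (2/5))
S_8 = 26(1 - (256/390625)) / (3/5)
S_8 = 3383198/78125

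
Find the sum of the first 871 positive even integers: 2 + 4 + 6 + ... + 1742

Sum of first n even numbers = n(n+1)
= 871×872
= 759512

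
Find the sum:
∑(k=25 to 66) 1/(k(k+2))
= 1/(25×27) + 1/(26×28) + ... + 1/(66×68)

Partial fractions: 1/(k(k+2)) = (1/2)[1/k - 1/(k+2)]
Telescoping leaves the first two and last two terms:
= (1/2)[1/25 + 1/26 - 1/67 - 1/68]
= 72303/2961400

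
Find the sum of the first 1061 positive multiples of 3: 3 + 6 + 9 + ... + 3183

Factor out 3: = 3(1 + 2 + ... + 1061) = 3 × n(n+1)/2
= 3 × 1061×1062/2
= 3 × 563391
= 1690173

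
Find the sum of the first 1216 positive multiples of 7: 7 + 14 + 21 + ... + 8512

Factor out 7: = 7(1 + 2 + ... + 1216) = 7 × n(n+1)/2
= 7 × 1216×1217/2
= 7 × 739936
= 5179552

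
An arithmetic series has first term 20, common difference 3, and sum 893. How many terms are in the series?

Using S = n/2 × [2a + (n-1)d]
893 = n/2 × [2(20) + (n-1)(3)]
893 = n/2 × [40 + 3n - 3]
1786 = n × [37 + 3n]
3n² + (37)n - 1786 = 0
Discriminant: Δ = (37)² - 4(3)(-1786) = 1369 + 21432 = 22801
√Δ = 151
n = [-(37) + √Δ] / (2·3) = (-37 + 151) / 6 = 114 / 6 = 19
(The negative root is discarded since n must be a positive integer.)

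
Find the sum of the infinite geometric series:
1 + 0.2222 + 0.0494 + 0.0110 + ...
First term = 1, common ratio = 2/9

For |r| < 1, S = a / (1 - r)
S = 1 / (1 - (2/9))
S = 1 / (7/9)
S = 9/7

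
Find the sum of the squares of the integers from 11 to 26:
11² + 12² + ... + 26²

Use ∑_{k=1}^{n} k² = n(n+1)(2n+1)/6, then subtract the first 10 terms.
∑_{k=1}^{26} k² = 26×27×53/6 = 6201
∑_{k=1}^{10} k² = 10×11×21/6 = 385
∑_{k=11}^{26} k² = 6201 - 385 = 5816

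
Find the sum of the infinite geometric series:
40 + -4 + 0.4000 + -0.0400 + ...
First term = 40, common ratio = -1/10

For |r| < 1, S = a / (1 - r)
S = 40 / (1 - (-1/10))
S = 40 / (11/10)
S = 400/11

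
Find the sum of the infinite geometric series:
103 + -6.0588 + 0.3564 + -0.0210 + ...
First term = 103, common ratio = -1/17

For |r| < 1, S = a / (1 - r)
S = 103 / (1 - (-1/17))
S = 103 / (18/17)
S = 1751/18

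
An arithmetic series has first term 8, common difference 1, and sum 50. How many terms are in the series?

Using S = n/2 × [2a + (n-1)d]
50 = n/2 × [2(8) + (n-1)(1)]
50 = n/2 × [16 + 1n - 1]
100 = n × [15 + 1n]
1n² + (15)n - 100 = 0
Discriminant: Δ = (15)² - 4(1)(-100) = 225 + 400 = 625
√Δ = 25
n = [-(15) + √Δ] / (2·1) = (-15 + 25) / 2 = 10 / 2 = 5
(The negative root is discarded since n must be a positive integer.)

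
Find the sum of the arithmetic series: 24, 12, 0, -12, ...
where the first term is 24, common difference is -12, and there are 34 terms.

Sₙ = n/2 × (first + last)
Last term = a + (n-1)d = 24 + (34-1)×(-12) = -372
S_34 = 34/2 × (24 + (-372))
S_34 = 34/2 × (-348) = -5916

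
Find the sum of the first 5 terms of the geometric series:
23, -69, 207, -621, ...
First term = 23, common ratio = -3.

Sₙ = a(1 - rⁿ) / (1 - r)
S_5 = 23(1 - (-3)^5) / (1 - (-3))
S_5 = 23(1 - (-243)) / (4)
S_5 = 1403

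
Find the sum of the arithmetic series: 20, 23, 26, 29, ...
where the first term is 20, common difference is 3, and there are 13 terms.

Sₙ = n/2 × (first + last)
Last term = a + (n-1)d = 20 + (13-1)×3 = 56
S_13 = 13/2 × (20 + 56)
S_13 = 13/2 × 76 = 494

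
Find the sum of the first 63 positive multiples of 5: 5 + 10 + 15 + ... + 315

Factor out 5: = 5(1 + 2 + ... + 63) = 5 × n(n+1)/2
= 5 × 63×64/2
= 5 × 2016
= 10080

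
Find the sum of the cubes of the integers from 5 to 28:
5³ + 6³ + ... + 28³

Use ∑_{k=1}^{n} k³ = [n(n+1)/2]², then subtract the first 4 terms.
∑_{k=1}^{28} k³ = [28×29/2]² = 406² = 164836
∑_{k=1}^{4} k³ = [4×5/2]² = 10² = 100
∑_{k=5}^{28} k³ = 164836 - 100 = 164736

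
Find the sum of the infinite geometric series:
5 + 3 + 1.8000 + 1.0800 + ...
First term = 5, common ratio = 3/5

For |r| < 1, S = a / (1 - r)
S = 5 / (1 - (3/5))
S = 5 / (2/5)
S = 25/2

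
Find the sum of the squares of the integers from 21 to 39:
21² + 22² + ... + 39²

Use ∑_{k=1}^{n} k² = n(n+1)(2n+1)/6, then subtract the first 20 terms.
∑_{k=1}^{39} k² = 39×40×79/6 = 20540
∑_{k=1}^{20} k² = 20×21×41/6 = 2870
∑_{k=21}^{39} k² = 20540 - 2870 = 17670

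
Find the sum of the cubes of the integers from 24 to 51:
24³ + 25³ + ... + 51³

Use ∑_{k=1}^{n} k³ = [n(n+1)/2]², then subtract the first 23 terms.
∑_{k=1}^{51} k³ = [51×52/2]² = 1326² = 1758276
∑_{k=1}^{23} k³ = [23×24/2]² = 276² = 76176
∑_{k=24}^{51} k³ = 1758276 - 76176 = 1682100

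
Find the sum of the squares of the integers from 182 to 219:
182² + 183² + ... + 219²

Use ∑_{k=1}^{n} k² = n(n+1)(2n+1)/6, then subtract the first 181 terms.
∑_{k=1}^{219} k² = 219×220×439/6 = 3525170
∑_{k=1}^{181} k² = 181×182×363/6 = 1992991
∑_{k=182}^{219} k² = 3525170 - 1992991 = 1532179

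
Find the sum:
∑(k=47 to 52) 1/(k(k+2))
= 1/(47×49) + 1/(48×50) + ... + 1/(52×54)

Partial fractions: 1/(k(k+2)) = (1/2)[1/k - 1/(k+2)]
Telescoping leaves the first two and last two terms:
= (1/2)[1/47 + 1/48 - 1/53 - 1/54]
= 5083/2152224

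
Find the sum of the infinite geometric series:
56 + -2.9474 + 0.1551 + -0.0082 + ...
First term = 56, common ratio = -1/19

For |r| < 1, S = a / (1 - r)
S = 56 / (1 - (-1/19))
S = 56 / (20/19)
S = 266/5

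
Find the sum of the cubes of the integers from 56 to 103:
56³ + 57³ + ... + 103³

Use ∑_{k=1}^{n} k³ = [n(n+1)/2]², then subtract the first 55 terms.
∑_{k=1}^{103} k³ = [103×104/2]² = 5356² = 28686736
∑_{k=1}^{55} k³ = [55×56/2]² = 1540² = 2371600
∑_{k=56}^{103} k³ = 28686736 - 2371600 = 26315136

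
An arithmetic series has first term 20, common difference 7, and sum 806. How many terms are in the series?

Using S = n/2 × [2a + (n-1)d]
806 = n/2 × [2(20) + (n-1)(7)]
806 = n/2 × [40 + 7n - 7]
1612 = n × [33 + 7n]
7n² + (33)n - 1612 = 0
Discriminant: Δ = (33)² - 4(7)(-1612) = 1089 + 45136 = 46225
√Δ = 215
n = [-(33) + √Δ] / (2·7) = (-33 + 215) / 14 = 182 / 14 = 13
(The negative root is discarded since n must be a positive integer.)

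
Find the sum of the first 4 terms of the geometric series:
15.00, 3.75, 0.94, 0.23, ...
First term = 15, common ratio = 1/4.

Sₙ = a(1 - rⁿ) / (1 - r)
S_4 = 15(1 - (1/4)^4) / (1 - (1/4))
S_4 = 15(1 - (1/256)) / (3/4)
S_4 = 1275/64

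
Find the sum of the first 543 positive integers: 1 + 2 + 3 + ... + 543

Formula: ∑k = n(n+1)/2
= 543×544/2
= 295392/2
= 147696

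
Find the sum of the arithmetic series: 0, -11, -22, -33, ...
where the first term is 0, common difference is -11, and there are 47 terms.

Sₙ = n/2 × (first + last)
Last term = a + (n-1)d = 0 + (47-1)×(-11) = -506
S_47 = 47/2 × (0 + (-506))
S_47 = 47/2 × (-506) = -11891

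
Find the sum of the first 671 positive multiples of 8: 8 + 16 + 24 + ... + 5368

Factor out 8: = 8(1 + 2 + ... + 671) = 8 × n(n+1)/2
= 8 × 671×672/2
= 8 × 225456
= 1803648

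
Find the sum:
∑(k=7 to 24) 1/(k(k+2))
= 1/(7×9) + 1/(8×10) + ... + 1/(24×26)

Partial fractions: 1/(k(k+2)) = (1/2)[1/k - 1/(k+2)]
Telescoping leaves the first two and last two terms:
= (1/2)[1/7 + 1/8 - 1/25 - 1/26]
= 3447/36400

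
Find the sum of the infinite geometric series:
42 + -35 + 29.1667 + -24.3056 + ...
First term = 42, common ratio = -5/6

For |r| < 1, S = a / (1 - r)
S = 42 / (1 - (-5/6))
S = 42 / (11/6)
S = 252/11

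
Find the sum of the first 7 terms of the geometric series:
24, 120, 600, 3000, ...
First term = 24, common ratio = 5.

Sₙ = a(1 - rⁿ) / (1 - r)
S_7 = 24(1 - 5^7) / (1 - 5)
S_7 = 24(1 - 78125) / (-4)
S_7 = 468744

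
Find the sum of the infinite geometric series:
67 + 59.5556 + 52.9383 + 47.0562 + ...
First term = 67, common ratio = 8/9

For |r| < 1, S = a / (1 - r)
S = 67 / (1 - (8/9))
S = 67 / (1/9)
S = 603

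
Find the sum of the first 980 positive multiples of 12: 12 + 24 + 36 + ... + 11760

Factor out 12: = 12(1 + 2 + ... + 980) = 12 × n(n+1)/2
= 12 × 980×981/2
= 12 × 480690
= 5768280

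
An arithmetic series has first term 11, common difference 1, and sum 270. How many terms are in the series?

Using S = n/2 × [2a + (n-1)d]
270 = n/2 × [2(11) + (n-1)(1)]
270 = n/2 × [22 + 1n - 1]
540 = n × [21 + 1n]
1n² + (21)n - 540 = 0
Discriminant: Δ = (21)² - 4(1)(-540) = 441 + 2160 = 2601
√Δ = 51
n = [-(21) + √Δ] / (2·1) = (-21 + 51) / 2 = 30 / 2 = 15
(The negative root is discarded since n must be a positive integer.)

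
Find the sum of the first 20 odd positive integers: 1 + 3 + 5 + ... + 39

Sum of first n odd numbers = n²
= 20²
= 400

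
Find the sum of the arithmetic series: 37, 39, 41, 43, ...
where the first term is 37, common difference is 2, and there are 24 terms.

Sₙ = n/2 × (first + last)
Last term = a + (n-1)d = 37 + (24-1)×2 = 83
S_24 = 24/2 × (37 + 83)
S_24 = 24/2 × 120 = 1440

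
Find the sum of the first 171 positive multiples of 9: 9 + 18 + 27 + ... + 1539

Factor out 9: = 9(1 + 2 + ... + 171) = 9 × n(n+1)/2
= 9 × 171×172/2
= 9 × 14706
= 132354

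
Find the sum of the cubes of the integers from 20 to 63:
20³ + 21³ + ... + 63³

Use ∑_{k=1}^{n} k³ = [n(n+1)/2]², then subtract the first 19 terms.
∑_{k=1}^{63} k³ = [63×64/2]² = 2016² = 4064256
∑_{k=1}^{19} k³ = [19×20/2]² = 190² = 36100
∑_{k=20}^{63} k³ = 4064256 - 36100 = 4028156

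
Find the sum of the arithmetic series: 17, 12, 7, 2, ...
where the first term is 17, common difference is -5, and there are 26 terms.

Sₙ = n/2 × (first + last)
Last term = a + (n-1)d = 17 + (26-1)×(-5) = -108
S_26 = 26/2 × (17 + (-108))
S_26 = 26/2 × (-91) = -1183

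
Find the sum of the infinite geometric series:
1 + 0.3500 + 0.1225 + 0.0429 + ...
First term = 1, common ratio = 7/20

For |r| < 1, S = a / (1 - r)
S = 1 / (1 - (7/20))
S = 1 / (13/20)
S = 20/13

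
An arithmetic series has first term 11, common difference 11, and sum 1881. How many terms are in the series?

Using S = n/2 × [2a + (n-1)d]
1881 = n/2 × [2(11) + (n-1)(11)]
1881 = n/2 × [22 + 11n - 11]
3762 = n × [11 + 11n]
11n² + (11)n - 3762 = 0
Discriminant: Δ = (11)² - 4(11)(-3762) = 121 + 165528 = 165649
√Δ = 407
n = [-(11) + √Δ] / (2·11) = (-11 + 407) / 22 = 396 / 22 = 18
(The negative root is discarded since n must be a positive integer.)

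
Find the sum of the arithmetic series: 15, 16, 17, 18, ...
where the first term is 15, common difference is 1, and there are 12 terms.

Sₙ = n/2 × (first + last)
Last term = a + (n-1)d = 15 + (12-1)×1 = 26
S_12 = 12/2 × (15 + 26)
S_12 = 12/2 × 41 = 246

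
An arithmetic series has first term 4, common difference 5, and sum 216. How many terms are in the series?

Using S = n/2 × [2a + (n-1)d]
216 = n/2 × [2(4) + (n-1)(5)]
216 = n/2 × [8 + 5n - 5]
432 = n × [3 + 5n]
5n² + (3)n - 432 = 0
Discriminant: Δ = (3)² - 4(5)(-432) = 9 + 8640 = 8649
√Δ = 93
n = [-(3) + √Δ] / (2·5) = (-3 + 93) / 10 = 90 / 10 = 9
(The negative root is discarded since n must be a positive integer.)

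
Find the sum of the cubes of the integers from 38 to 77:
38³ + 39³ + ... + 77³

Use ∑_{k=1}^{n} k³ = [n(n+1)/2]², then subtract the first 37 terms.
∑_{k=1}^{77} k³ = [77×78/2]² = 3003² = 9018009
∑_{k=1}^{37} k³ = [37×38/2]² = 703² = 494209
∑_{k=38}^{77} k³ = 9018009 - 494209 = 8523800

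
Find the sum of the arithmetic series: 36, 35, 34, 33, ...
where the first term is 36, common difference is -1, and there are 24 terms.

Sₙ = n/2 × (first + last)
Last term = a + (n-1)d = 36 + (24-1)×(-1) = 13
S_24 = 24/2 × (36 + 13)
S_24 = 24/2 × 49 = 588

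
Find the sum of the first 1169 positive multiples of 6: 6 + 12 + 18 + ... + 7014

Factor out 6: = 6(1 + 2 + ... + 1169) = 6 × n(n+1)/2
= 6 × 1169×1170/2
= 6 × 683865
= 4103190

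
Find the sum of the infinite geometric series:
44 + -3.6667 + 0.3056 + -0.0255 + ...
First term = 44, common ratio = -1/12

For |r| < 1, S = a / (1 - r)
S = 44 / (1 - (-1/12))
S = 44 / (13/12)
S = 528/13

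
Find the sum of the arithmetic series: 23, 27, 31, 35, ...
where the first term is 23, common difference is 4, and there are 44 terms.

Sₙ = n/2 × (first + last)
Last term = a + (n-1)d = 23 + (44-1)×4 = 195
S_44 = 44/2 × (23 + 195)
S_44 = 44/2 × 218 = 4796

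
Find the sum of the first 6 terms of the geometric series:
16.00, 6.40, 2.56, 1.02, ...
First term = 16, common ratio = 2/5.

Sₙ = a(1 - rⁿ) / (1 - r)
S_6 = 16(1 - (2/5)^6) / (1 - (2/5))
S_6 = 16(1 - (64/15625)) / (3/5)
S_6 = 82992/3125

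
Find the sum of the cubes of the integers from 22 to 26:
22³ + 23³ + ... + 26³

Use ∑_{k=1}^{n} k³ = [n(n+1)/2]², then subtract the first 21 terms.
∑_{k=1}^{26} k³ = [26×27/2]² = 351² = 123201
∑_{k=1}^{21} k³ = [21×22/2]² = 231² = 53361
∑_{k=22}^{26} k³ = 123201 - 53361 = 69840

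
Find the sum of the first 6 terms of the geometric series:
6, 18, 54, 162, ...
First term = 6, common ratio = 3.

Sₙ = a(1 - rⁿ) / (1 - r)
S_6 = 6(1 - 3^6) / (1 - 3)
S_6 = 6(1 - 729) / (-2)
S_6 = 2184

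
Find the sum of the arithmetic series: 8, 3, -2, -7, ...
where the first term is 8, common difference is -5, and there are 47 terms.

Sₙ = n/2 × (first + last)
Last term = a + (n-1)d = 8 + (47-1)×(-5) = -222
S_47 = 47/2 × (8 + (-222))
S_47 = 47/2 × (-214) = -5029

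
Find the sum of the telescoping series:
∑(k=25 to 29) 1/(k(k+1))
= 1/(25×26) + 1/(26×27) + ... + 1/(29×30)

Partial fractions: 1/(k(k+1)) = 1/k - 1/(k+1)
The series telescopes:
= (1/25 - 1/26) + (1/26 - 1/27) + ... + (1/29 - 1/30)
= 1/25 - 1/30
= 1/150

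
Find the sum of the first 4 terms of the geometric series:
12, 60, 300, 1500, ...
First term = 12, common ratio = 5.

Sₙ = a(1 - rⁿ) / (1 - r)
S_4 = 12(1 - 5^4) / (1 - 5)
S_4 = 12(1 - 625) / (-4)
S_4 = 1872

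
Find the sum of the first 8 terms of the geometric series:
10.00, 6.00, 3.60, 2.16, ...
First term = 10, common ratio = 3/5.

Sₙ = a(1 - rⁿ) / (1 - r)
S_8 = 10(1 - (3/5)^8) / (1 - (3/5))
S_8 = 10(1 - (6561/390625)) / (2/5)
S_8 = 384064/15625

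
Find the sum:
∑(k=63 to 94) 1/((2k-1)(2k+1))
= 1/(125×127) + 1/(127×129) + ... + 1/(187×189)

Partial fractions: 1/((2k-1)(2k+1)) = (1/2)[1/(2k-1) - 1/(2k+1)]
The series telescopes:
= (1/2)[1/125 - 1/189]
= 32/23625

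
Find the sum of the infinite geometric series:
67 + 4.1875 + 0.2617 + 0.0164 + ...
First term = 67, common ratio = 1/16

For |r| < 1, S = a / (1 - r)
S = 67 / (1 - (1/16))
S = 67 / (15/16)
S = 1072/15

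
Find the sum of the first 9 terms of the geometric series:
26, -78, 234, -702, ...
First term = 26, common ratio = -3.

Sₙ = a(1 - rⁿ) / (1 - r)
S_9 = 26(1 - (-3)^9) / (1 - (-3))
S_9 = 26(1 - (-19683)) / (4)
S_9 = 127946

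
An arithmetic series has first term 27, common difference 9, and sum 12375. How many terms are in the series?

Using S = n/2 × [2a + (n-1)d]
12375 = n/2 × [2(27) + (n-1)(9)]
12375 = n/2 × [54 + 9n - 9]
24750 = n × [45 + 9n]
9n² + (45)n - 24750 = 0
Discriminant: Δ = (45)² - 4(9)(-24750) = 2025 + 891000 = 893025
√Δ = 945
n = [-(45) + √Δ] / (2·9) = (-45 + 945) / 18 = 900 / 18 = 50
(The negative root is discarded since n must be a positive integer.)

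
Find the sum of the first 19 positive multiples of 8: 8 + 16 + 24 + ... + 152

Factor out 8: = 8(1 + 2 + ... + 19) = 8 × n(n+1)/2
= 8 × 19×20/2
= 8 × 190
= 1520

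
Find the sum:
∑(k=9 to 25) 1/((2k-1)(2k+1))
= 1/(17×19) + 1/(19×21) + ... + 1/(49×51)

Partial fractions: 1/((2k-1)(2k+1)) = (1/2)[1/(2k-1) - 1/(2k+1)]
The series telescopes:
= (1/2)[1/17 - 1/51]
= 1/51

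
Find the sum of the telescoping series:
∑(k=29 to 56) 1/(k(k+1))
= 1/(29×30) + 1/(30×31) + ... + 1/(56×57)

Partial fractions: 1/(k(k+1)) = 1/k - 1/(k+1)
The series telescopes:
= (1/29 - 1/30) + (1/30 - 1/31) + ... + (1/56 - 1/57)
= 1/29 - 1/57
= 28/1653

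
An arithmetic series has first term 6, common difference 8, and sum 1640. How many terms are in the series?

Using S = n/2 × [2a + (n-1)d]
1640 = n/2 × [2(6) + (n-1)(8)]
1640 = n/2 × [12 + 8n - 8]
3280 = n × [4 + 8n]
8n² + (4)n - 3280 = 0
Discriminant: Δ = (4)² - 4(8)(-3280) = 16 + 104960 = 104976
√Δ = 324
n = [-(4) + √Δ] / (2·8) = (-4 + 324) / 16 = 320 / 16 = 20
(The negative root is discarded since n must be a positive integer.)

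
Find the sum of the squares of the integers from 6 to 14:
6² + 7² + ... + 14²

Use ∑_{k=1}^{n} k² = n(n+1)(2n+1)/6, then subtract the first 5 terms.
∑_{k=1}^{14} k² = 14×15×29/6 = 1015
∑_{k=1}^{5} k² = 5×6×11/6 = 55
∑_{k=6}^{14} k² = 1015 - 55 = 960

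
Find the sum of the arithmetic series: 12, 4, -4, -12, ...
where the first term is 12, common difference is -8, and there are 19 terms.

Sₙ = n/2 × (first + last)
Last term = a + (n-1)d = 12 + (19-1)×(-8) = -132
S_19 = 19/2 × (12 + (-132))
S_19 = 19/2 × (-120) = -1140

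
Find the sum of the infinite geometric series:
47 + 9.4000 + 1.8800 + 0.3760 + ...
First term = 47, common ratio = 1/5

For |r| < 1, S = a / (1 - r)
S = 47 / (1 - (1/5))
S = 47 / (4/5)
S = 235/4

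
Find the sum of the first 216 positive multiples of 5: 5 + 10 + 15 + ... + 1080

Factor out 5: = 5(1 + 2 + ... + 216) = 5 × n(n+1)/2
= 5 × 216×217/2
= 5 × 23436
= 117180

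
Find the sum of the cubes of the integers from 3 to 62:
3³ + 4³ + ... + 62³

Use ∑_{k=1}^{n} k³ = [n(n+1)/2]², then subtract the first 2 terms.
∑_{k=1}^{62} k³ = [62×63/2]² = 1953² = 3814209
∑_{k=1}^{2} k³ = [2×3/2]² = 3² = 9
∑_{k=3}^{62} k³ = 3814209 - 9 = 3814200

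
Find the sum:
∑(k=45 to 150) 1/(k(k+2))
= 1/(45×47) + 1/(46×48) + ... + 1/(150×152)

Partial fractions: 1/(k(k+2)) = (1/2)[1/k - 1/(k+2)]
Telescoping leaves the first two and last two terms:
= (1/2)[1/45 + 1/46 - 1/151 - 1/152]
= 730711/47510640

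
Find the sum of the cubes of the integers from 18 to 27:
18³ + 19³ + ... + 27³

Use ∑_{k=1}^{n} k³ = [n(n+1)/2]², then subtract the first 17 terms.
∑_{k=1}^{27} k³ = [27×28/2]² = 378² = 142884
∑_{k=1}^{17} k³ = [17×18/2]² = 153² = 23409
∑_{k=18}^{27} k³ = 142884 - 23409 = 119475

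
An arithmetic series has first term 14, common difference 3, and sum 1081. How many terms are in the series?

Using S = n/2 × [2a + (n-1)d]
1081 = n/2 × [2(14) + (n-1)(3)]
1081 = n/2 × [28 + 3n - 3]
2162 = n × [25 + 3n]
3n² + (25)n - 2162 = 0
Discriminant: Δ = (25)² - 4(3)(-2162) = 625 + 25944 = 26569
√Δ = 163
n = [-(25) + √Δ] / (2·3) = (-25 + 163) / 6 = 138 / 6 = 23
(The negative root is discarded since n must be a positive integer.)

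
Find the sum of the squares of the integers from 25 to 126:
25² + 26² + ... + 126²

Use ∑_{k=1}^{n} k² = n(n+1)(2n+1)/6, then subtract the first 24 terms.
∑_{k=1}^{126} k² = 126×127×253/6 = 674751
∑_{k=1}^{24} k² = 24×25×49/6 = 4900
∑_{k=25}^{126} k² = 674751 - 4900 = 669851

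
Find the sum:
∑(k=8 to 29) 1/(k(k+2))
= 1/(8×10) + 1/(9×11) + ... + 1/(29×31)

Partial fractions: 1/(k(k+2)) = (1/2)[1/k - 1/(k+2)]
Telescoping leaves the first two and last two terms:
= (1/2)[1/8 + 1/9 - 1/30 - 1/31]
= 1903/22320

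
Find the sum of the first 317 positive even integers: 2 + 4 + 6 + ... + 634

Sum of first n even numbers = n(n+1)
= 317×318
= 100806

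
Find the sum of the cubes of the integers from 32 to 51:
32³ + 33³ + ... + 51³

Use ∑_{k=1}^{n} k³ = [n(n+1)/2]², then subtract the first 31 terms.
∑_{k=1}^{51} k³ = [51×52/2]² = 1326² = 1758276
∑_{k=1}^{31} k³ = [31×32/2]² = 496² = 246016
∑_{k=32}^{51} k³ = 1758276 - 246016 = 1512260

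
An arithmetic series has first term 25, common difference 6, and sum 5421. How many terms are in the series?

Using S = n/2 × [2a + (n-1)d]
5421 = n/2 × [2(25) + (n-1)(6)]
5421 = n/2 × [50 + 6n - 6]
10842 = n × [44 + 6n]
6n² + (44)n - 10842 = 0
Discriminant: Δ = (44)² - 4(6)(-10842) = 1936 + 260208 = 262144
√Δ = 512
n = [-(44) + √Δ] / (2·6) = (-44 + 512) / 12 = 468 / 12 = 39
(The negative root is discarded since n must be a positive integer.)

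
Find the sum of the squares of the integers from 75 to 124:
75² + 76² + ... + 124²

Use ∑_{k=1}^{n} k² = n(n+1)(2n+1)/6, then subtract the first 74 terms.
∑_{k=1}^{124} k² = 124×125×249/6 = 643250
∑_{k=1}^{74} k² = 74×75×149/6 = 137825
∑_{k=75}^{124} k² = 643250 - 137825 = 505425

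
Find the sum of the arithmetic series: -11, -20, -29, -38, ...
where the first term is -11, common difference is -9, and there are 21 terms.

Sₙ = n/2 × (first + last)
Last term = a + (n-1)d = -11 + (21-1)×(-9) = -191
S_21 = 21/2 × (-11 + (-191))
S_21 = 21/2 × (-202) = -2121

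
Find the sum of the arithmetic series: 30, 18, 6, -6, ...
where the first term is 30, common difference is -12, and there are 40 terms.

Sₙ = n/2 × (first + last)
Last term = a + (n-1)d = 30 + (40-1)×(-12) = -438
S_40 = 40/2 × (30 + (-438))
S_40 = 40/2 × (-408) = -8160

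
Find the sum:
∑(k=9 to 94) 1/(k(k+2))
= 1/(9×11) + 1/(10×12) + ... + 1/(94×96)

Partial fractions: 1/(k(k+2)) = (1/2)[1/k - 1/(k+2)]
Telescoping leaves the first two and last two terms:
= (1/2)[1/9 + 1/10 - 1/95 - 1/96]
= 5203/54720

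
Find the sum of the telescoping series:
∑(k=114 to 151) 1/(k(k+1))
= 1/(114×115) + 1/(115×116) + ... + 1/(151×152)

Partial fractions: 1/(k(k+1)) = 1/k - 1/(k+1)
The series telescopes:
= (1/114 - 1/115) + (1/115 - 1/116) + ... + (1/151 - 1/152)
= 1/114 - 1/152
= 1/456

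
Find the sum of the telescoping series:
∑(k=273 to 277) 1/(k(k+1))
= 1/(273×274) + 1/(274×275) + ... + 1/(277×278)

Partial fractions: 1/(k(k+1)) = 1/k - 1/(k+1)
The series telescopes:
= (1/273 - 1/274) + (1/274 - 1/275) + ... + (1/277 - 1/278)
= 1/273 - 1/278
= 5/75894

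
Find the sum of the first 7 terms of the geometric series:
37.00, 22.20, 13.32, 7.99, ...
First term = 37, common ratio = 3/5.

Sₙ = a(1 - rⁿ) / (1 - r)
S_7 = 37(1 - (3/5)^7) / (1 - (3/5))
S_7 = 37(1 - (2187/78125)) / (2/5)
S_7 = 1404853/15625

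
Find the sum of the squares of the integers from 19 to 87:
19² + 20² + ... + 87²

Use ∑_{k=1}^{n} k² = n(n+1)(2n+1)/6, then subtract the first 18 terms.
∑_{k=1}^{87} k² = 87×88×175/6 = 223300
∑_{k=1}^{18} k² = 18×19×37/6 = 2109
∑_{k=19}^{87} k² = 223300 - 2109 = 221191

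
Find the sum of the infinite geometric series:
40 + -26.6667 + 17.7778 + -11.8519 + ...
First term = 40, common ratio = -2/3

For |r| < 1, S = a / (1 - r)
S = 40 / (1 - (-2/3))
S = 40 / (5/3)
S = 24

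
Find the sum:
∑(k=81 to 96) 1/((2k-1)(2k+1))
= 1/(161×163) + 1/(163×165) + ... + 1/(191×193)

Partial fractions: 1/((2k-1)(2k+1)) = (1/2)[1/(2k-1) - 1/(2k+1)]
The series telescopes:
= (1/2)[1/161 - 1/193]
= 16/31073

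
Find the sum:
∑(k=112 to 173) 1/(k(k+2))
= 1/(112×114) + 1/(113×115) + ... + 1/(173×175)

Partial fractions: 1/(k(k+2)) = (1/2)[1/k - 1/(k+2)]
Telescoping leaves the first two and last two terms:
= (1/2)[1/112 + 1/113 - 1/174 - 1/175]
= 173879/55053600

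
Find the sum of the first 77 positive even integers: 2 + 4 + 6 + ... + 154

Sum of first n even numbers = n(n+1)
= 77×78
= 6006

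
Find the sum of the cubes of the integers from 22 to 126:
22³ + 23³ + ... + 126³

Use ∑_{k=1}^{n} k³ = [n(n+1)/2]², then subtract the first 21 terms.
∑_{k=1}^{126} k³ = [126×127/2]² = 8001² = 64016001
∑_{k=1}^{21} k³ = [21×22/2]² = 231² = 53361
∑_{k=22}^{126} k³ = 64016001 - 53361 = 63962640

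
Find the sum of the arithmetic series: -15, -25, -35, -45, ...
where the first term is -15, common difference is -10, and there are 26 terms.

Sₙ = n/2 × (first + last)
Last term = a + (n-1)d = -15 + (26-1)×(-10) = -265
S_26 = 26/2 × (-15 + (-265))
S_26 = 26/2 × (-280) = -3640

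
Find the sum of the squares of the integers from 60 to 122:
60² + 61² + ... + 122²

Use ∑_{k=1}^{n} k² = n(n+1)(2n+1)/6, then subtract the first 59 terms.
∑_{k=1}^{122} k² = 122×123×245/6 = 612745
∑_{k=1}^{59} k² = 59×60×119/6 = 70210
∑_{k=60}^{122} k² = 612745 - 70210 = 542535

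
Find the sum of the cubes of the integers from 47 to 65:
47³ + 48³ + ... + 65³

Use ∑_{k=1}^{n} k³ = [n(n+1)/2]², then subtract the first 46 terms.
∑_{k=1}^{65} k³ = [65×66/2]² = 2145² = 4601025
∑_{k=1}^{46} k³ = [46×47/2]² = 1081² = 1168561
∑_{k=47}^{65} k³ = 4601025 - 1168561 = 3432464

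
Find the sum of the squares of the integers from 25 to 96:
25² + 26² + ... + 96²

Use ∑_{k=1}^{n} k² = n(n+1)(2n+1)/6, then subtract the first 24 terms.
∑_{k=1}^{96} k² = 96×97×193/6 = 299536
∑_{k=1}^{24} k² = 24×25×49/6 = 4900
∑_{k=25}^{96} k² = 299536 - 4900 = 294636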